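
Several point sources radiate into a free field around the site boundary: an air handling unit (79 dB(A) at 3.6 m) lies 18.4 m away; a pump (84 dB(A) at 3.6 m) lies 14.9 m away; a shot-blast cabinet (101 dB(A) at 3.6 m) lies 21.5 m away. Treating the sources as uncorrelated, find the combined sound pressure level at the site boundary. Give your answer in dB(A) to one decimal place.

85.7 dB(A)

First find each source's level at the receiver (point-source: −20·log₁₀(r/r_ref)), then combine on an intensity basis.
air handling unit: 79 − 20·log₁₀(18.4/3.6) = 79 − 14.17 = 64.83 dB(A).
pump: 84 − 20·log₁₀(14.9/3.6) = 84 − 12.34 = 71.66 dB(A).
shot-blast cabinet: 101 − 20·log₁₀(21.5/3.6) = 101 − 15.52 = 85.48 dB(A).
Σ 10^(L/10) = 3.707e+08 → L_total = 10·log₁₀(3.707e+08) = 85.69 dB(A).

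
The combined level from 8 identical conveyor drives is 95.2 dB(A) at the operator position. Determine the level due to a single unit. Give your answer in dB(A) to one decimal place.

8 equal contributions raise the level by 10·log₁₀ 8 = 9.031 dB, so each unit alone gives 95.2 − 9.031.

86.2 dB(A)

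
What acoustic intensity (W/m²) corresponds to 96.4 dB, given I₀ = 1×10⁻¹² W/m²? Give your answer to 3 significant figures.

0.00437 W/m²

I/I₀ = 10^(96.4/10) = 4.365e+09, so I = 4.365e+09 × 10⁻¹² W/m².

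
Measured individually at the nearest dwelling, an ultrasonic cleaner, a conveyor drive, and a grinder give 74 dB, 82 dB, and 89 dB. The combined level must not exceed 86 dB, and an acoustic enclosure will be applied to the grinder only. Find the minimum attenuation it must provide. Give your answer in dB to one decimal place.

5.7 dB

The untreated sources together contribute 10^(74/10) + 10^(82/10) = 1.836e+08, i.e. 82.64 dB.
To meet 86 dB overall, the treated grinder may contribute at most 10^(86/10) − 1.836e+08 = 2.145e+08, i.e. 83.31 dB.
Required insertion loss = 89 − 83.31 = 5.69 dB.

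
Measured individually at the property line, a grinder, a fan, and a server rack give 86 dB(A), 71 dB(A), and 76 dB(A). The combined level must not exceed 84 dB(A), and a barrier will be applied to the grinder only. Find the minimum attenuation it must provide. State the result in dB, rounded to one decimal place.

Fixed contribution from the other sources: Σ 10^(L/10) = 10^(71/10) + 10^(76/10) = 5.240e+07 (77.19 dB(A)).
To meet 84 dB(A) overall, the treated grinder may contribute at most 10^(84/10) − 5.240e+07 = 1.988e+08, i.e. 82.98 dB(A).
So the grinder must be reduced from 86 to 82.98 dB(A): IL = 3.02 dB.

3.0 dB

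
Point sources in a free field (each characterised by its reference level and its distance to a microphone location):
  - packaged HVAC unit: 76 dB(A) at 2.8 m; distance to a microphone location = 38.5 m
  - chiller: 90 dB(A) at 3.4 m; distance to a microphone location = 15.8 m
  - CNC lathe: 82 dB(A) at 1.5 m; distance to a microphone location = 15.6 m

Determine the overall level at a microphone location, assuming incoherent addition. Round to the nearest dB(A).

Propagate each source to the receiver with L = L_ref − 20·log₁₀(r/r_ref), then add intensities.
packaged HVAC unit: 76 − 20·log₁₀(38.5/2.8) = 76 − 22.77 = 53.23 dB(A).
chiller: 90 − 20·log₁₀(15.8/3.4) = 90 − 13.34 = 76.66 dB(A).
CNC lathe: 82 − 20·log₁₀(15.6/1.5) = 82 − 20.34 = 61.66 dB(A).
Σ 10^(L/10) = 4.798e+07 → L_total = 10·log₁₀(4.798e+07) = 76.81 dB(A).

77 dB(A)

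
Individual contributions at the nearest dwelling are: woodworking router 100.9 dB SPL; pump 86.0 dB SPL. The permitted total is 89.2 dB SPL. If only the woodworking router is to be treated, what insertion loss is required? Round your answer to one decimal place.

The untreated sources together contribute 10^(86.0/10) = 3.981e+08, i.e. 86.00 dB SPL.
The limit corresponds to 10^(89.2/10) = 8.318e+08; subtracting the fixed part leaves 4.337e+08 for the woodworking router, i.e. 86.37 dB SPL.
So the woodworking router must be reduced from 100.9 to 86.37 dB SPL: IL = 14.53 dB.

14.5 dB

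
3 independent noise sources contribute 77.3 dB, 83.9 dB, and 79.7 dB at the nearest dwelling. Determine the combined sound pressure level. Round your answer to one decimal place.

85.9 dB

Incoherent sources combine by intensity addition: L_total = 10·log₁₀(Σ 10^(L_i/10)).
Σ 10^(L/10) = 10^(77.3/10) + 10^(83.9/10) + 10^(79.7/10) = 3.925e+08.
L_total = 10·log₁₀(3.925e+08) = 85.94 dB.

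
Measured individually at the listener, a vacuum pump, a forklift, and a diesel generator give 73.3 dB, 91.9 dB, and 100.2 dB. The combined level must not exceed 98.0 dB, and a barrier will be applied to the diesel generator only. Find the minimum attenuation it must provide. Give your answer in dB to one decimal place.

3.4 dB

The untreated sources together contribute 10^(73.3/10) + 10^(91.9/10) = 1.570e+09, i.e. 91.96 dB.
The limit corresponds to 10^(98.0/10) = 6.310e+09; subtracting the fixed part leaves 4.739e+09 for the diesel generator, i.e. 96.76 dB.
So the diesel generator must be reduced from 100.2 to 96.76 dB: IL = 3.44 dB.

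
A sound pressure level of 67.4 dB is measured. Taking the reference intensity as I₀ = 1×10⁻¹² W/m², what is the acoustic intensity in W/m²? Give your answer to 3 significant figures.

5.50e-06 W/m²

I = I₀·10^(L/10) = 10⁻¹² × 10^(67.4/10) = 10^(-5.260).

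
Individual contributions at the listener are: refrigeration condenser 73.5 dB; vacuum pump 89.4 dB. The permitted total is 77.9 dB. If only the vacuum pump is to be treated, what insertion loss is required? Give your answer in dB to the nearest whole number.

Fixed contribution from the other source: Σ 10^(L/10) = 10^(73.5/10) = 2.239e+07 (73.50 dB).
To meet 77.9 dB overall, the treated vacuum pump may contribute at most 10^(77.9/10) − 2.239e+07 = 3.927e+07, i.e. 75.94 dB.
So the vacuum pump must be reduced from 89.4 to 75.94 dB: IL = 13.46 dB.

13 dB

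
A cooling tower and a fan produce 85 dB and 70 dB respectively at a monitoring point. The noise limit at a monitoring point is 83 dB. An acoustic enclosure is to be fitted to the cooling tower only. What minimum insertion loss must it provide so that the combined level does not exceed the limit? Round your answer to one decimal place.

The untreated sources together contribute 10^(70/10) = 1.000e+07, i.e. 70.00 dB.
To meet 83 dB overall, the treated cooling tower may contribute at most 10^(83/10) − 1.000e+07 = 1.895e+08, i.e. 82.78 dB.
Required insertion loss = 85 − 82.78 = 2.22 dB.

2.2 dB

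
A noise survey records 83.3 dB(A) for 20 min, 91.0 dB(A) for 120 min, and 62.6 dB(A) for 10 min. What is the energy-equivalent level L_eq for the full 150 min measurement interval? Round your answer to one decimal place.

90.2 dB(A)

The energy average is taken in the linear domain: L_eq = 10·log₁₀[(Σ tᵢ·10^(Lᵢ/10))/T], T = 150 min.
Σ tᵢ·10^(Lᵢ/10) = 20·10^(83.3/10) + 120·10^(91.0/10) + 10·10^(62.6/10) = 1.554e+11.
L_eq = 10·log₁₀(1.554e+11/150) = 90.15 dB(A).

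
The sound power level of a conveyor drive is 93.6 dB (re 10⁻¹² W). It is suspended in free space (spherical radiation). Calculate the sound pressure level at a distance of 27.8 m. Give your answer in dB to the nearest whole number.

54 dB

L_p = L_w − 10·log₁₀(4π·r²) with r = 27.8 m.
4π·r² = 9712 m², 10·log₁₀ of that is 39.873 dB.
L_p = 93.6 − 39.873 = 53.73 dB.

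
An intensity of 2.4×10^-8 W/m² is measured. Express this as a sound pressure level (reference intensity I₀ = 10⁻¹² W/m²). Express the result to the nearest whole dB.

44 dB

Dividing by I₀ shifts the exponent by 12: I/I₀ = 2.4×10^4.
L = 10·(0.3802 + 4) = 43.80 dB.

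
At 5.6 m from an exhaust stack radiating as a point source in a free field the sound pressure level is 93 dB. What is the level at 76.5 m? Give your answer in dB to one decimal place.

70.3 dB

Point-source attenuation: ΔL = 20·log₁₀(r₂/r₁) = 20·log₁₀(76.5/5.6) = 22.709 dB.
L₂ = 93 − 20·log₁₀(76.5/5.6) = 93 − 22.709 = 70.29 dB.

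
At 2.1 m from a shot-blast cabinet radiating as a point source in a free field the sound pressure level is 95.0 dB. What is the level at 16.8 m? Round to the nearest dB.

77 dB

Point-source attenuation: ΔL = 20·log₁₀(r₂/r₁) = 20·log₁₀(16.8/2.1) = 18.062 dB.
L₂ = 95.0 − 20·log₁₀(16.8/2.1) = 95.0 − 18.062 = 76.94 dB.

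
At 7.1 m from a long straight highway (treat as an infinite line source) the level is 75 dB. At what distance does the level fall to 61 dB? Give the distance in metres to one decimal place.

178.3 m

Line-source spreading drops the level by 10·log₁₀(r₂/r₁); inverting, r₂/r₁ = 10^(ΔL/10).
r₂ = 7.1·10^((75−61)/10) = 7.1·10^(14.0/10) = 178.34 m.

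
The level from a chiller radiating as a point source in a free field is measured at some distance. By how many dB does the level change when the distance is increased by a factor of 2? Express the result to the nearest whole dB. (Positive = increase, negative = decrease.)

Point-source spreading: ΔL = −20·log₁₀(r₂/r₁).
ΔL = −20·log₁₀(2) = -6.02 dB.

-6 dB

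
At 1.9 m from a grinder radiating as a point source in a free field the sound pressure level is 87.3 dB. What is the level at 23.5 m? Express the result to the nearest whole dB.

65 dB

Spherical spreading from a point source gives a 20·log₁₀(r₂/r₁) drop.
L₂ = 87.3 − 20·log₁₀(23.5/1.9) = 87.3 − 21.846 = 65.45 dB.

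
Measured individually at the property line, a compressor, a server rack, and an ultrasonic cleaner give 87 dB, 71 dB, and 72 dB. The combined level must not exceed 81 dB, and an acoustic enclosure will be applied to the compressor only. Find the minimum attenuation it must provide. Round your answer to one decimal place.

Fixed contribution from the other sources: Σ 10^(L/10) = 10^(71/10) + 10^(72/10) = 2.844e+07 (74.54 dB).
The limit corresponds to 10^(81/10) = 1.259e+08; subtracting the fixed part leaves 9.745e+07 for the compressor, i.e. 79.89 dB.
So the compressor must be reduced from 87 to 79.89 dB: IL = 7.11 dB.

7.1 dB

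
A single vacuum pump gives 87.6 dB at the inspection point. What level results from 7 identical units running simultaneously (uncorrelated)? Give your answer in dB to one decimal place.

96.1 dB

With 7 equal, uncorrelated contributions the intensity is 7× that of one unit, giving a rise of 10·log₁₀ 7.
L_total = 87.6 + 10·log₁₀(7) = 87.6 + 8.451 = 96.05 dB.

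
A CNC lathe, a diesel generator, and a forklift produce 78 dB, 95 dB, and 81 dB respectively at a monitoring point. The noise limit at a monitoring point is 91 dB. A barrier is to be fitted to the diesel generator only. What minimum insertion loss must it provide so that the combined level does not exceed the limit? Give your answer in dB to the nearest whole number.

The untreated sources together contribute 10^(78/10) + 10^(81/10) = 1.890e+08, i.e. 82.76 dB.
To meet 91 dB overall, the treated diesel generator may contribute at most 10^(91/10) − 1.890e+08 = 1.070e+09, i.e. 90.29 dB.
Required insertion loss = 95 − 90.29 = 4.71 dB.

5 dB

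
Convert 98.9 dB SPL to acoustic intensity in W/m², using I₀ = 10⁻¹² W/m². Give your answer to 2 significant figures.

0.0078 W/m²

L = 10·log₁₀(I/I₀) ⇒ I = I₀·10^(L/10) = 10⁻¹² × 10^9.89.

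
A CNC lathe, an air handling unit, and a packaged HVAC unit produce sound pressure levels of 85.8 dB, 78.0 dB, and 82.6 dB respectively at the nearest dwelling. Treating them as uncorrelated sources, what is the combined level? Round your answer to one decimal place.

Incoherent sources combine by intensity addition: L_total = 10·log₁₀(Σ 10^(L_i/10)).
Σ 10^(L/10) = 10^(85.8/10) + 10^(78.0/10) + 10^(82.6/10) = 6.253e+08.
L_total = 10·log₁₀(6.253e+08) = 87.96 dB.

88.0 dB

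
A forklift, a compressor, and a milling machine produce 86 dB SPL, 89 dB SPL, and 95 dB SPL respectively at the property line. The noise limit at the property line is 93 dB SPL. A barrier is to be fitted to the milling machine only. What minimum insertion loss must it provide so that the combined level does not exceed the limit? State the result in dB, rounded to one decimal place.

Everything except the milling machine sums to 10^(86/10) + 10^(89/10) = 1.192e+09 in linear terms, 90.76 dB SPL.
The limit corresponds to 10^(93/10) = 1.995e+09; subtracting the fixed part leaves 8.028e+08 for the milling machine, i.e. 89.05 dB SPL.
So the milling machine must be reduced from 95 to 89.05 dB SPL: IL = 5.95 dB.

6.0 dB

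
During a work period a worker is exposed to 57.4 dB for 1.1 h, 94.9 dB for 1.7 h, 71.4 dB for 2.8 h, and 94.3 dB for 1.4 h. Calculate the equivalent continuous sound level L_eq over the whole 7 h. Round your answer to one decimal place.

91.1 dB

L_eq = 10·log₁₀[(1/T)·Σ tᵢ·10^(Lᵢ/10)] with T = 7 h.
Σ tᵢ·10^(Lᵢ/10) = 1.1·10^(57.4/10) + 1.7·10^(94.9/10) + 2.8·10^(71.4/10) + 1.4·10^(94.3/10) = 9.061e+09.
L_eq = 10·log₁₀(9.061e+09/7) = 91.12 dB.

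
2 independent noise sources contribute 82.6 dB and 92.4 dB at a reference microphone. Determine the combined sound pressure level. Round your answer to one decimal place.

For uncorrelated sources the intensities add, so convert each level to linear form, sum, and take 10·log₁₀ of the total.
Σ 10^(L/10) = 10^(82.6/10) + 10^(92.4/10) = 1.920e+09.
L_total = 10·log₁₀(1.920e+09) = 92.83 dB.

92.8 dB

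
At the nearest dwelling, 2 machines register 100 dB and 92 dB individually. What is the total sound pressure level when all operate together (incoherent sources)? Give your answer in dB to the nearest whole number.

For uncorrelated sources the intensities add, so convert each level to linear form, sum, and take 10·log₁₀ of the total.
Σ 10^(L/10) = 10^(100/10) + 10^(92/10) = 1.158e+10.
L_total = 10·log₁₀(1.158e+10) = 100.64 dB.

101 dB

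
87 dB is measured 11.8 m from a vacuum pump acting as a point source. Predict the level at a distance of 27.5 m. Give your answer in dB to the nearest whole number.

For a point source, L₂ = L₁ − 20·log₁₀(r₂/r₁).
L₂ = 87 − 20·log₁₀(27.5/11.8) = 87 − 7.349 = 79.65 dB.

80 dB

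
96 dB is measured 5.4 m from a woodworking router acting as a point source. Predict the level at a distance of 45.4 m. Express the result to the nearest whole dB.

78 dB

Point-source attenuation: ΔL = 20·log₁₀(r₂/r₁) = 20·log₁₀(45.4/5.4) = 18.493 dB.
L₂ = 96 − 20·log₁₀(45.4/5.4) = 96 − 18.493 = 77.51 dB.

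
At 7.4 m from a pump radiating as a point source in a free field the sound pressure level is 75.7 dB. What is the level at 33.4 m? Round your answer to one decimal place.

62.6 dB

Point-source attenuation: ΔL = 20·log₁₀(r₂/r₁) = 20·log₁₀(33.4/7.4) = 13.090 dB.
L₂ = 75.7 − 20·log₁₀(33.4/7.4) = 75.7 − 13.090 = 62.61 dB.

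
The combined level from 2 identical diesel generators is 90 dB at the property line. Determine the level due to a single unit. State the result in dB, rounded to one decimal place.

For N identical incoherent sources L_total = L₁ + 10·log₁₀ N, so L₁ = 90 − 10·log₁₀(2) = 90 − 3.010.

87.0 dB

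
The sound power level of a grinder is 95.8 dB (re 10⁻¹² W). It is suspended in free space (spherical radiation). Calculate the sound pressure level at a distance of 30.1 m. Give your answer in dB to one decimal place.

55.2 dB

Free-field spherical radiation: L_p = L_w − 10·log₁₀(4π·r²), r = 30.1 m.
4π·r² = 1.139e+04 m², 10·log₁₀ of that is 40.563 dB.
L_p = 95.8 − 40.563 = 55.24 dB.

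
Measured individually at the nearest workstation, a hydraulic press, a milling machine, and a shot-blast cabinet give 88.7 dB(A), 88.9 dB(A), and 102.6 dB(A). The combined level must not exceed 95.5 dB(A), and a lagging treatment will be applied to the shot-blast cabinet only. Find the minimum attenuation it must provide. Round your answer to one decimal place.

9.5 dB

Everything except the shot-blast cabinet sums to 10^(88.7/10) + 10^(88.9/10) = 1.518e+09 in linear terms, 91.81 dB(A).
To meet 95.5 dB(A) overall, the treated shot-blast cabinet may contribute at most 10^(95.5/10) − 1.518e+09 = 2.031e+09, i.e. 93.08 dB(A).
So the shot-blast cabinet must be reduced from 102.6 to 93.08 dB(A): IL = 9.52 dB.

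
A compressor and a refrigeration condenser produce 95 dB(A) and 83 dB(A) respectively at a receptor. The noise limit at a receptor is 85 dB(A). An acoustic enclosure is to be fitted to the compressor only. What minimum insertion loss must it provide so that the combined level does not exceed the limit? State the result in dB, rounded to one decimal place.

The untreated sources together contribute 10^(83/10) = 1.995e+08, i.e. 83.00 dB(A).
The limit corresponds to 10^(85/10) = 3.162e+08; subtracting the fixed part leaves 1.167e+08 for the compressor, i.e. 80.67 dB(A).
Required insertion loss = 95 − 80.67 = 14.33 dB.

14.3 dB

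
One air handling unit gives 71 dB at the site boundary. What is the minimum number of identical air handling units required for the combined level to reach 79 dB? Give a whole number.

The shortfall is 79 − 71 = 8.0 dB, and N units add 10·log₁₀ N, so need 10·log₁₀ N ≥ 8.0.
N ≥ 10^(8.0/10) = 6.310, so N = 7.

7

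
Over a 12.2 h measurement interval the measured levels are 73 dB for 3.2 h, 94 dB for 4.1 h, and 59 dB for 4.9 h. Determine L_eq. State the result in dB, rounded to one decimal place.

89.3 dB

L_eq = 10·log₁₀[(1/T)·Σ tᵢ·10^(Lᵢ/10)] with T = 12.2 h.
Σ tᵢ·10^(Lᵢ/10) = 3.2·10^(73/10) + 4.1·10^(94/10) + 4.9·10^(59/10) = 1.037e+10.
L_eq = 10·log₁₀(1.037e+10/12.2) = 89.29 dB.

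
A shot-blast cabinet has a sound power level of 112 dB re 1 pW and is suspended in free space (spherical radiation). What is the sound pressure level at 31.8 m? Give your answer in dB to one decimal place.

L_p = L_w − 10·log₁₀(4π·r²) with r = 31.8 m.
4π·r² = 1.271e+04 m², 10·log₁₀ of that is 41.041 dB.
L_p = 112 − 41.041 = 70.96 dB.

71.0 dB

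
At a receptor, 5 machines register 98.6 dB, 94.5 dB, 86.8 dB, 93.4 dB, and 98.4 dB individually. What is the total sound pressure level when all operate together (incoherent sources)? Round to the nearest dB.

For uncorrelated sources the intensities add, so convert each level to linear form, sum, and take 10·log₁₀ of the total.
Σ 10^(L/10) = 10^(98.6/10) + 10^(94.5/10) + 10^(86.8/10) + 10^(93.4/10) + 10^(98.4/10) = 1.965e+10.
L_total = 10·log₁₀(1.965e+10) = 102.93 dB.

103 dB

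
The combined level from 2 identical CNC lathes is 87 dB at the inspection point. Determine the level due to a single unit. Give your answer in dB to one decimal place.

84.0 dB

For N identical incoherent sources L_total = L₁ + 10·log₁₀ N, so L₁ = 87 − 10·log₁₀(2) = 87 − 3.010.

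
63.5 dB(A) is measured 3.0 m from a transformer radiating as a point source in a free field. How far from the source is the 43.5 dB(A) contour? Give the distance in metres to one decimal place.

30.0 m

For a point source L₁ − L₂ = 20·log₁₀(r₂/r₁), so r₂ = r₁·10^((L₁−L₂)/20).
r₂ = 3.0·10^((63.5−43.5)/20) = 3.0·10^(20.0/20) = 30.00 m.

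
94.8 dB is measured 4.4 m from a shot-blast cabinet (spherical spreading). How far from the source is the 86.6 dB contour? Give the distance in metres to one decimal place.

11.3 m

For a point source L₁ − L₂ = 20·log₁₀(r₂/r₁), so r₂ = r₁·10^((L₁−L₂)/20).
r₂ = 4.4·10^((94.8−86.6)/20) = 4.4·10^(8.2/20) = 11.31 m.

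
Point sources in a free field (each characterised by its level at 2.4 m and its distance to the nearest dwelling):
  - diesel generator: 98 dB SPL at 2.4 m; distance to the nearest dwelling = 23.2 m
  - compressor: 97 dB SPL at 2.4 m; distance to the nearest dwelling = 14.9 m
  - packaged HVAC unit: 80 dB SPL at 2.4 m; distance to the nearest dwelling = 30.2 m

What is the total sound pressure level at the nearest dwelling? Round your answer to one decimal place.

Apply inverse-square spreading to bring every level to the receiver, then sum 10^(L/10).
diesel generator: 98 − 20·log₁₀(23.2/2.4) = 98 − 19.71 = 78.29 dB SPL.
compressor: 97 − 20·log₁₀(14.9/2.4) = 97 − 15.86 = 81.14 dB SPL.
packaged HVAC unit: 80 − 20·log₁₀(30.2/2.4) = 80 − 22.00 = 58.00 dB SPL.
Σ 10^(L/10) = 1.982e+08 → L_total = 10·log₁₀(1.982e+08) = 82.97 dB SPL.

83.0 dB SPL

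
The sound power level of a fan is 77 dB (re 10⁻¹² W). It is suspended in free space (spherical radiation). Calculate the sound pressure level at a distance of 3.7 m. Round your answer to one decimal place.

54.6 dB

L_p = L_w − 10·log₁₀(4π·r²) with r = 3.7 m.
4π·r² = 172 m², 10·log₁₀ of that is 22.356 dB.
L_p = 77 − 22.356 = 54.64 dB.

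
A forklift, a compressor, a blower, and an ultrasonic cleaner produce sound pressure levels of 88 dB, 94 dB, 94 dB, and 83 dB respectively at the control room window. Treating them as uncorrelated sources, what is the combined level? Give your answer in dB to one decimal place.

For uncorrelated sources the intensities add, so convert each level to linear form, sum, and take 10·log₁₀ of the total.
Σ 10^(L/10) = 10^(88/10) + 10^(94/10) + 10^(94/10) + 10^(83/10) = 5.854e+09.
L_total = 10·log₁₀(5.854e+09) = 97.67 dB.

97.7 dB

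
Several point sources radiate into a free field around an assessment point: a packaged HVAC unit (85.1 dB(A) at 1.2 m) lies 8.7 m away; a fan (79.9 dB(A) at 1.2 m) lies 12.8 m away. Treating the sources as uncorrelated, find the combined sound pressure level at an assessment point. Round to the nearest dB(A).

First find each source's level at the receiver (point-source: −20·log₁₀(r/r_ref)), then combine on an intensity basis.
packaged HVAC unit: 85.1 − 20·log₁₀(8.7/1.2) = 85.1 − 17.21 = 67.89 dB(A).
fan: 79.9 − 20·log₁₀(12.8/1.2) = 79.9 − 20.56 = 59.34 dB(A).
Σ 10^(L/10) = 7.015e+06 → L_total = 10·log₁₀(7.015e+06) = 68.46 dB(A).

68 dB(A)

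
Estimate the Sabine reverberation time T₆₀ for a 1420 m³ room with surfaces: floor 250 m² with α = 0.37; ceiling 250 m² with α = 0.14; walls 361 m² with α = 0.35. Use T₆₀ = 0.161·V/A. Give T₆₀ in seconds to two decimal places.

Total absorption A = 250·0.37 + 250·0.14 + 361·0.35 = 253.85 m² sabins.
T₆₀ = 0.161 × 1420 / 253.85 = 0.901 s.

0.90 s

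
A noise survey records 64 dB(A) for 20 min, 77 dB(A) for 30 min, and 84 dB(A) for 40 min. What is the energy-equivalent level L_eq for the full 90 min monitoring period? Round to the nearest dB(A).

L_eq = 10·log₁₀[(1/T)·Σ tᵢ·10^(Lᵢ/10)] with T = 90 min.
Σ tᵢ·10^(Lᵢ/10) = 20·10^(64/10) + 30·10^(77/10) + 40·10^(84/10) = 1.160e+10.
L_eq = 10·log₁₀(1.160e+10/90) = 81.10 dB(A).

81 dB(A)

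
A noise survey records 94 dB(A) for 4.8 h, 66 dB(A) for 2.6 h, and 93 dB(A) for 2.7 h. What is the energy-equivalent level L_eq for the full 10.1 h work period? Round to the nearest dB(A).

Weight each interval's intensity by its duration and average over T = 10.1 h:
Σ tᵢ·10^(Lᵢ/10) = 4.8·10^(94/10) + 2.6·10^(66/10) + 2.7·10^(93/10) = 1.745e+10.
L_eq = 10·log₁₀(1.745e+10/10.1) = 92.38 dB(A).

92 dB(A)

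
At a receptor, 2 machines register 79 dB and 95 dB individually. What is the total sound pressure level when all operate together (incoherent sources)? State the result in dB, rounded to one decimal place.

Incoherent sources combine by intensity addition: L_total = 10·log₁₀(Σ 10^(L_i/10)).
Σ 10^(L/10) = 10^(79/10) + 10^(95/10) = 3.242e+09.
L_total = 10·log₁₀(3.242e+09) = 95.11 dB.

95.1 dB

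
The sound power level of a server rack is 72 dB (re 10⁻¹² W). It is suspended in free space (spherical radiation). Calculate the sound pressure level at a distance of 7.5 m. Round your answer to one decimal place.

43.5 dB

The power spreads over a sphere of area 4π·r², so L_p = L_w − 10·log₁₀(4π·r²).
4π·r² = 706.9 m², 10·log₁₀ of that is 28.493 dB.
L_p = 72 − 28.493 = 43.51 dB.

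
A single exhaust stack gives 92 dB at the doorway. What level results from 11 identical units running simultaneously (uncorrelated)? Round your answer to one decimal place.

L_total = L₁ + 10·log₁₀ N for N identical incoherent sources.
L_total = 92 + 10·log₁₀(11) = 92 + 10.414 = 102.41 dB.

102.4 dB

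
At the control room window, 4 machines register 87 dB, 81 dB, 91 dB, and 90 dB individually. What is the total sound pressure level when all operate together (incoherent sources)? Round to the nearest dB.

95 dB

Incoherent sources combine by intensity addition: L_total = 10·log₁₀(Σ 10^(L_i/10)).
Σ 10^(L/10) = 10^(87/10) + 10^(81/10) + 10^(91/10) + 10^(90/10) = 2.886e+09.
L_total = 10·log₁₀(2.886e+09) = 94.60 dB.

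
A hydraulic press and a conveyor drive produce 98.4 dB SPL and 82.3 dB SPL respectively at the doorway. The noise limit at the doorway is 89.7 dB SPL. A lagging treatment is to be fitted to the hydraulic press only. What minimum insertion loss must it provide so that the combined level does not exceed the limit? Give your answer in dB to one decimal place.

9.6 dB

The untreated sources together contribute 10^(82.3/10) = 1.698e+08, i.e. 82.30 dB SPL.
To meet 89.7 dB SPL overall, the treated hydraulic press may contribute at most 10^(89.7/10) − 1.698e+08 = 7.634e+08, i.e. 88.83 dB SPL.
So the hydraulic press must be reduced from 98.4 to 88.83 dB SPL: IL = 9.57 dB.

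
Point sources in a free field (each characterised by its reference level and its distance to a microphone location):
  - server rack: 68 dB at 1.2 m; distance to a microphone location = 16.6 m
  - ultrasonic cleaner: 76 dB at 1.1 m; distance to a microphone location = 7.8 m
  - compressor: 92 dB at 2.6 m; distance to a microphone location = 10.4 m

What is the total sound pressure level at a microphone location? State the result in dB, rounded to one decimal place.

80.0 dB

Propagate each source to the receiver with L = L_ref − 20·log₁₀(r/r_ref), then add intensities.
server rack: 68 − 20·log₁₀(16.6/1.2) = 68 − 22.82 = 45.18 dB.
ultrasonic cleaner: 76 − 20·log₁₀(7.8/1.1) = 76 − 17.01 = 58.99 dB.
compressor: 92 − 20·log₁₀(10.4/2.6) = 92 − 12.04 = 79.96 dB.
Σ 10^(L/10) = 9.988e+07 → L_total = 10·log₁₀(9.988e+07) = 79.99 dB.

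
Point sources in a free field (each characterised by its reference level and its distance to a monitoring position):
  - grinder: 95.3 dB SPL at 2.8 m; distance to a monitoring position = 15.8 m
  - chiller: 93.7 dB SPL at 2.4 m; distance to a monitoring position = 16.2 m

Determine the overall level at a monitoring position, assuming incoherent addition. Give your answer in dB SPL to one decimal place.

82.0 dB SPL

First find each source's level at the receiver (point-source: −20·log₁₀(r/r_ref)), then combine on an intensity basis.
grinder: 95.3 − 20·log₁₀(15.8/2.8) = 95.3 − 15.03 = 80.27 dB SPL.
chiller: 93.7 − 20·log₁₀(16.2/2.4) = 93.7 − 16.59 = 77.11 dB SPL.
Σ 10^(L/10) = 1.579e+08 → L_total = 10·log₁₀(1.579e+08) = 81.98 dB SPL.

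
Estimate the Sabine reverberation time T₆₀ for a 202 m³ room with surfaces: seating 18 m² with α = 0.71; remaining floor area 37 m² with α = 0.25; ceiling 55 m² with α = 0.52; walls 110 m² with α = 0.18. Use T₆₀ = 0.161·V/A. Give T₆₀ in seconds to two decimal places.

Summing Sᵢαᵢ: 18·0.71 + 37·0.25 + 55·0.52 + 110·0.18 = 70.43 m².
T₆₀ = 0.161 × 202 / 70.43 = 0.462 s.

0.46 s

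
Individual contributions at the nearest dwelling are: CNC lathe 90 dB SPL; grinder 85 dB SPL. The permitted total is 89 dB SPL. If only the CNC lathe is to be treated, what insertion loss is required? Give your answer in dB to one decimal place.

3.2 dB

Fixed contribution from the other source: Σ 10^(L/10) = 10^(85/10) = 3.162e+08 (85.00 dB SPL).
To meet 89 dB SPL overall, the treated CNC lathe may contribute at most 10^(89/10) − 3.162e+08 = 4.781e+08, i.e. 86.80 dB SPL.
Required insertion loss = 90 − 86.80 = 3.20 dB.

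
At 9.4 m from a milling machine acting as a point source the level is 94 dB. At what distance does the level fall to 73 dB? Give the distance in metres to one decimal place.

Point-source spreading drops the level by 20·log₁₀(r₂/r₁); inverting, r₂/r₁ = 10^(ΔL/20).
r₂ = 9.4·10^((94−73)/20) = 9.4·10^(21.0/20) = 105.47 m.

105.5 m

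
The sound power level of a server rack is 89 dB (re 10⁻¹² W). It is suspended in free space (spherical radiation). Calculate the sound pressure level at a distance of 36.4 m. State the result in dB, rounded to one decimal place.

L_p = L_w − 10·log₁₀(4π·r²) with r = 36.4 m.
4π·r² = 1.665e+04 m², 10·log₁₀ of that is 42.214 dB.
L_p = 89 − 42.214 = 46.79 dB.

46.8 dB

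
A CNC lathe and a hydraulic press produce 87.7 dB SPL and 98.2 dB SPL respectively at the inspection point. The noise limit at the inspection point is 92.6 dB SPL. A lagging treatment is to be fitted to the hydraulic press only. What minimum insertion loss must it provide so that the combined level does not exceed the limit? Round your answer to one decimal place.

7.3 dB

The untreated sources together contribute 10^(87.7/10) = 5.888e+08, i.e. 87.70 dB SPL.
The limit corresponds to 10^(92.6/10) = 1.820e+09; subtracting the fixed part leaves 1.231e+09 for the hydraulic press, i.e. 90.90 dB SPL.
Required insertion loss = 98.2 − 90.90 = 7.30 dB.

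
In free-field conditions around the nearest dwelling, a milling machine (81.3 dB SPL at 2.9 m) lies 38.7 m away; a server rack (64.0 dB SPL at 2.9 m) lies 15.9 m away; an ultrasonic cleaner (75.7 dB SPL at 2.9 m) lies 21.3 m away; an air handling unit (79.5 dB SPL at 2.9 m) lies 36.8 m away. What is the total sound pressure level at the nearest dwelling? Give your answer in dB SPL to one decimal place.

63.2 dB SPL

First find each source's level at the receiver (point-source: −20·log₁₀(r/r_ref)), then combine on an intensity basis.
milling machine: 81.3 − 20·log₁₀(38.7/2.9) = 81.3 − 22.51 = 58.79 dB SPL.
server rack: 64.0 − 20·log₁₀(15.9/2.9) = 64.0 − 14.78 = 49.22 dB SPL.
ultrasonic cleaner: 75.7 − 20·log₁₀(21.3/2.9) = 75.7 − 17.32 = 58.38 dB SPL.
air handling unit: 79.5 − 20·log₁₀(36.8/2.9) = 79.5 − 22.07 = 57.43 dB SPL.
Σ 10^(L/10) = 2.083e+06 → L_total = 10·log₁₀(2.083e+06) = 63.19 dB SPL.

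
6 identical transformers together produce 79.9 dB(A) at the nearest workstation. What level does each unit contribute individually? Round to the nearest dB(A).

72 dB(A)

For N identical incoherent sources L_total = L₁ + 10·log₁₀ N, so L₁ = 79.9 − 10·log₁₀(6) = 79.9 − 7.782.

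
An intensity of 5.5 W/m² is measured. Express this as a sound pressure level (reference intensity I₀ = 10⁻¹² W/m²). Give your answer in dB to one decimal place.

I/I₀ = 5.5/10⁻¹² = 5.5×10^12, and L = 10·log₁₀(I/I₀).
L = 10·(0.7404 + 12) = 127.40 dB.

127.4 dB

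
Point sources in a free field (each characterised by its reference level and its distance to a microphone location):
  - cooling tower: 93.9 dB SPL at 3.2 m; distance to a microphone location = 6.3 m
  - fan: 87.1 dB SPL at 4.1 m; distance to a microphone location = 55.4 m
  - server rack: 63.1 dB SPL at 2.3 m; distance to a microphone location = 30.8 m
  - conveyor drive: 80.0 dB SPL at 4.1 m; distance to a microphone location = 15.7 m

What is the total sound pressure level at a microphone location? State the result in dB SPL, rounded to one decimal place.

88.1 dB SPL

Apply inverse-square spreading to bring every level to the receiver, then sum 10^(L/10).
cooling tower: 93.9 − 20·log₁₀(6.3/3.2) = 93.9 − 5.88 = 88.02 dB SPL.
fan: 87.1 − 20·log₁₀(55.4/4.1) = 87.1 − 22.61 = 64.49 dB SPL.
server rack: 63.1 − 20·log₁₀(30.8/2.3) = 63.1 − 22.54 = 40.56 dB SPL.
conveyor drive: 80.0 − 20·log₁₀(15.7/4.1) = 80.0 − 11.66 = 68.34 dB SPL.
Σ 10^(L/10) = 6.430e+08 → L_total = 10·log₁₀(6.430e+08) = 88.08 dB SPL.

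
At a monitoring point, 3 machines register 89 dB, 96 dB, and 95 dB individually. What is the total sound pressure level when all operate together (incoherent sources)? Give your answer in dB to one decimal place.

99.0 dB

For uncorrelated sources the intensities add, so convert each level to linear form, sum, and take 10·log₁₀ of the total.
Σ 10^(L/10) = 10^(89/10) + 10^(96/10) + 10^(95/10) = 7.938e+09.
L_total = 10·log₁₀(7.938e+09) = 99.00 dB.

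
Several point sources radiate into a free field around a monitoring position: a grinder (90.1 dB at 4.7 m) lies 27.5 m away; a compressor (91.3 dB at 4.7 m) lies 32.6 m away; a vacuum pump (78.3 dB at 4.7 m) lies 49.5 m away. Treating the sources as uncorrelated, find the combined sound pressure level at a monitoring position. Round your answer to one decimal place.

Propagate each source to the receiver with L = L_ref − 20·log₁₀(r/r_ref), then add intensities.
grinder: 90.1 − 20·log₁₀(27.5/4.7) = 90.1 − 15.34 = 74.76 dB.
compressor: 91.3 − 20·log₁₀(32.6/4.7) = 91.3 − 16.82 = 74.48 dB.
vacuum pump: 78.3 − 20·log₁₀(49.5/4.7) = 78.3 − 20.45 = 57.85 dB.
Σ 10^(L/10) = 5.854e+07 → L_total = 10·log₁₀(5.854e+07) = 77.67 dB.

77.7 dB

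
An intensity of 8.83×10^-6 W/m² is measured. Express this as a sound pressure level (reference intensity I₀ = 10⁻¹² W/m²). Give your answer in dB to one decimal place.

69.5 dB

I/I₀ = 8.83×10^-6/10⁻¹² = 8.83×10^6, and L = 10·log₁₀(I/I₀).
L = 10·(0.9460 + 6) = 69.46 dB.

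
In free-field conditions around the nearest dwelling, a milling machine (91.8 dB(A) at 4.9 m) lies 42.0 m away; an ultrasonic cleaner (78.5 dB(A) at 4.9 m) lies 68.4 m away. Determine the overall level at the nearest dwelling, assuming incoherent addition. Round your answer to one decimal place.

73.2 dB(A)

First find each source's level at the receiver (point-source: −20·log₁₀(r/r_ref)), then combine on an intensity basis.
milling machine: 91.8 − 20·log₁₀(42.0/4.9) = 91.8 − 18.66 = 73.14 dB(A).
ultrasonic cleaner: 78.5 − 20·log₁₀(68.4/4.9) = 78.5 − 22.90 = 55.60 dB(A).
Σ 10^(L/10) = 2.096e+07 → L_total = 10·log₁₀(2.096e+07) = 73.21 dB(A).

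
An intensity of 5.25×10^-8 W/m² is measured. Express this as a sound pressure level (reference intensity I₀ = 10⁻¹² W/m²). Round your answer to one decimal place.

I/I₀ = 5.25×10^-8/10⁻¹² = 5.25×10^4, and L = 10·log₁₀(I/I₀).
L = 10·(0.7202 + 4) = 47.20 dB.

47.2 dB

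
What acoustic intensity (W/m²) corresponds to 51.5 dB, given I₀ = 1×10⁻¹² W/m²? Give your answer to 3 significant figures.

I/I₀ = 10^(51.5/10) = 1.413e+05, so I = 1.413e+05 × 10⁻¹² W/m².

1.41e-07 W/m²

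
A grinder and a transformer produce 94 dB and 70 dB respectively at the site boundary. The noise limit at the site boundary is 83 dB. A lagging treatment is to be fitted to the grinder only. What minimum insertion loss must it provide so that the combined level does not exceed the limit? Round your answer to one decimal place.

11.2 dB

Fixed contribution from the other source: Σ 10^(L/10) = 10^(70/10) = 1.000e+07 (70.00 dB).
To meet 83 dB overall, the treated grinder may contribute at most 10^(83/10) − 1.000e+07 = 1.895e+08, i.e. 82.78 dB.
So the grinder must be reduced from 94 to 82.78 dB: IL = 11.22 dB.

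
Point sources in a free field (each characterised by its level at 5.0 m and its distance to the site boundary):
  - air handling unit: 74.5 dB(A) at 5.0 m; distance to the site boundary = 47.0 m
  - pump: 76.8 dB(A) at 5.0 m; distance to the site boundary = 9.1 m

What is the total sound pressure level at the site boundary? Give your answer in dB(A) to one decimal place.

Apply inverse-square spreading to bring every level to the receiver, then sum 10^(L/10).
air handling unit: 74.5 − 20·log₁₀(47.0/5.0) = 74.5 − 19.46 = 55.04 dB(A).
pump: 76.8 − 20·log₁₀(9.1/5.0) = 76.8 − 5.20 = 71.60 dB(A).
Σ 10^(L/10) = 1.477e+07 → L_total = 10·log₁₀(1.477e+07) = 71.69 dB(A).

71.7 dB(A)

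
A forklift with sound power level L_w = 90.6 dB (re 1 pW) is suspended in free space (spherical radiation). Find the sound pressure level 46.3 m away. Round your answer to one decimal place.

46.3 dB

Free-field spherical radiation: L_p = L_w − 10·log₁₀(4π·r²), r = 46.3 m.
4π·r² = 2.694e+04 m², 10·log₁₀ of that is 44.304 dB.
L_p = 90.6 − 44.304 = 46.30 dB.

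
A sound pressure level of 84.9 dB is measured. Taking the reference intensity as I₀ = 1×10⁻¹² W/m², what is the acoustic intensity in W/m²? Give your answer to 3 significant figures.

0.000309 W/m²

L = 10·log₁₀(I/I₀) ⇒ I = I₀·10^(L/10) = 10⁻¹² × 10^8.49.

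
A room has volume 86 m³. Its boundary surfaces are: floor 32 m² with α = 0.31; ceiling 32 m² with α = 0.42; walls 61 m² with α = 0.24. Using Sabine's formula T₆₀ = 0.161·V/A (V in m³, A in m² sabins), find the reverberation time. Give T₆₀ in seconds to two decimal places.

0.36 s

A = Σ Sᵢαᵢ = 32·0.31 + 32·0.42 + 61·0.24 = 38.00 m².
T₆₀ = 0.161·V/A = 0.161·86/38.00 = 0.364 s.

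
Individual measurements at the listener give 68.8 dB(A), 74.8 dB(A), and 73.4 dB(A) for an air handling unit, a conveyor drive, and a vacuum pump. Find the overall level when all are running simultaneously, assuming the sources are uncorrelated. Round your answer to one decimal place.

Incoherent sources combine by intensity addition: L_total = 10·log₁₀(Σ 10^(L_i/10)).
Σ 10^(L/10) = 10^(68.8/10) + 10^(74.8/10) + 10^(73.4/10) = 5.966e+07.
L_total = 10·log₁₀(5.966e+07) = 77.76 dB(A).

77.8 dB(A)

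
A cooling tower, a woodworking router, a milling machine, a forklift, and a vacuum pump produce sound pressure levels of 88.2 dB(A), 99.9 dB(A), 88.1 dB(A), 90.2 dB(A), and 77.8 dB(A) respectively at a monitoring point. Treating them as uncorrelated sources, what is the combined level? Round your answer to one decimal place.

100.9 dB(A)

Incoherent sources combine by intensity addition: L_total = 10·log₁₀(Σ 10^(L_i/10)).
Σ 10^(L/10) = 10^(88.2/10) + 10^(99.9/10) + 10^(88.1/10) + 10^(90.2/10) + 10^(77.8/10) = 1.219e+10.
L_total = 10·log₁₀(1.219e+10) = 100.86 dB(A).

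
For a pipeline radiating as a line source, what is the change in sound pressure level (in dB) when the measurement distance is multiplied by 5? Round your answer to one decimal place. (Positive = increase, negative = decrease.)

-7.0 dB

With cylindrical spreading the level changes by −10·log₁₀(r₂/r₁).
ΔL = −10·log₁₀(5) = -6.99 dB.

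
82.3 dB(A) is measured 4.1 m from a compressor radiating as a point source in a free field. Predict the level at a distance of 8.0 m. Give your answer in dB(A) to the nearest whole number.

76 dB(A)

For a point source, L₂ = L₁ − 20·log₁₀(r₂/r₁).
L₂ = 82.3 − 20·log₁₀(8.0/4.1) = 82.3 − 5.806 = 76.49 dB(A).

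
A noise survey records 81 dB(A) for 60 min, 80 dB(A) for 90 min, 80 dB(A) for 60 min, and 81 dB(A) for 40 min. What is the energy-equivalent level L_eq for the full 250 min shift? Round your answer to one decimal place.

80.4 dB(A)

The energy average is taken in the linear domain: L_eq = 10·log₁₀[(Σ tᵢ·10^(Lᵢ/10))/T], T = 250 min.
Σ tᵢ·10^(Lᵢ/10) = 60·10^(81/10) + 90·10^(80/10) + 60·10^(80/10) + 40·10^(81/10) = 2.759e+10.
L_eq = 10·log₁₀(2.759e+10/250) = 80.43 dB(A).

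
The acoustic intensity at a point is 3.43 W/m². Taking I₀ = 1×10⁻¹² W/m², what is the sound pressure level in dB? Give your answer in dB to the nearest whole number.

125 dB

L = 10·log₁₀(I/I₀) = 10·log₁₀(3.43/10⁻¹²) = 10·log₁₀(3.43×10^12).
L = 10·(0.5353 + 12) = 125.35 dB.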